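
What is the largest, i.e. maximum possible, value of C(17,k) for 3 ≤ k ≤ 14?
24,310

Reasoning: C(17,k) is maximised at the centre of the row: C(17,8) = 24,310.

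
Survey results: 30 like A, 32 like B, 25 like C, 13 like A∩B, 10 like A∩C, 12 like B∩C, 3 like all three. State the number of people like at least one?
55

Solution: |A∪B∪C| = 30+32+25-13-10-12+3 = 55.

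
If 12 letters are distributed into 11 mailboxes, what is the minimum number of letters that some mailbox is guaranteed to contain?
2

Solution: Pigeonhole: ⌈12/11⌉ = 2.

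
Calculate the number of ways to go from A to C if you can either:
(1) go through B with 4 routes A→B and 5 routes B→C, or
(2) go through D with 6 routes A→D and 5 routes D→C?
50
Route via B: 4×5=20. Route via D: 6×5=30. Total: 50.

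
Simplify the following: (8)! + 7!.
45,360

Reasoning: (8)! + 7! = (8)·7! + 7! = (8+1)·7! = 9·7! = 45,360.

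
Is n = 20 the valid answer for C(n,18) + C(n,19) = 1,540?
No

Reasoning: C(20,18) + C(20,19) = 190 + 20 = 210, which does not equal 1,540.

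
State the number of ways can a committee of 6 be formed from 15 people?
5,005

Reasoning: C(15,6) = 15! / (6! × (15-6)!)
         = 15! / (6! × 9!)
         = 5,005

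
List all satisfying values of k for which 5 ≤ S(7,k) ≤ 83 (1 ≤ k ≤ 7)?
2, 6

Reasoning: S(7,1)=1; S(7,2)=63; S(7,3)=301; S(7,4)=350; S(7,5)=140; S(7,6)=21; S(7,7)=1. So valid k = 2, 6.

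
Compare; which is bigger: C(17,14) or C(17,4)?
C(17,4)

Solution: C(17,14)=680, C(17,4)=2,380.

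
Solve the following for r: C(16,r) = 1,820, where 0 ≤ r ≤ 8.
4
C(16,r) is increasing for 0 ≤ r ≤ 8. Stepping up (C(16,r+1) = C(16,r)·(16−r)/(r+1)): C(16,1) = 16, C(16,2) = 120, C(16,3) = 560, C(16,4) = 1,820 ✓. So r = 4.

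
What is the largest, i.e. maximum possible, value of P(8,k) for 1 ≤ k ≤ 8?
40,320

Explanation: P(8,k) increases in k, so maximum at k = 8: 8! = 40,320.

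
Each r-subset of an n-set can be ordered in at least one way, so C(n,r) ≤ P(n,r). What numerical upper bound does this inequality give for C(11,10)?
P(11,10) = 11·10·9·8·7·6·5·4·3·2 = 39,916,800, so C(11,10) ≤ 39,916,800. (The bound is loose by a factor of 10! = 3,628,800: C(11,10) = 39,916,800/3,628,800 = 11.)
Final answer: 39,916,800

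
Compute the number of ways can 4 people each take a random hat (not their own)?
9
Using D(n) = (n-1)[D(n-1) + D(n-2)]:
D(4) = (4-1) × [D(3) + D(2)]
      = 3 × [2 + 1]
      = 3 × 3
      = 9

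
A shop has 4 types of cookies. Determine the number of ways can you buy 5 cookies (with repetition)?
56

Reasoning: Stars and bars: C(5+4-1, 5) = C(8, 5) = 56.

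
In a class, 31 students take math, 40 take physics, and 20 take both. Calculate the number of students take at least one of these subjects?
51
|A∪B| = |A|+|B|-|A∩B| = 31+40-20 = 51.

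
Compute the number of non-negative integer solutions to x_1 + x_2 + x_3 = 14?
120
C(14+3-1, 3-1) = 120.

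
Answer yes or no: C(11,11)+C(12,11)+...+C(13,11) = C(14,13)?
No

Hockey stick identity gives Σ = C(14,12) = 91; RHS C(14,13) = 14.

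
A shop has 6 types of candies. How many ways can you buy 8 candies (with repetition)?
1,287

Working:
Stars and bars: C(8+6-1, 8) = C(13, 8) = 1,287.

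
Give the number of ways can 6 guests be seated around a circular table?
120

Explanation: Circular arrangements: (6-1)! = 120.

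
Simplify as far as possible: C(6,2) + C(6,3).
35

Reasoning: By Pascal's identity: C(7,3) = 35.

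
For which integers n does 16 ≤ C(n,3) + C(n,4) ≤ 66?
C(5,3)+C(5,4)=15; C(6,3)+C(6,4)=35; C(7,3)+C(7,4)=70. So valid n = 6.

Answer: 6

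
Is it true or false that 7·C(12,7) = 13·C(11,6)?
False
Absorption identity k·C(n,k) = n·C(n-1,k-1). LHS = 7·792 = 5,544; RHS = 13·462 = 6,006.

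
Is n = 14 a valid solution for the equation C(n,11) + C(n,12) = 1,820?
No

Solution: C(14,11) + C(14,12) = 364 + 91 = 455, which does not equal 1,820.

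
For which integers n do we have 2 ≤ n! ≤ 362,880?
2, 3, 4, 5, 6, 7, 8, 9

Solution: n! is strictly increasing; 2! = 2 and 9! = 362,880, so valid n = 2, 3, 4, 5, 6, 7, 8, 9.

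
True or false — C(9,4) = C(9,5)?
True

Working:
Symmetry C(n,k) = C(n,n-k): C(9,4) = 126 and C(9,5) = 126. Both sides agree, so the statement holds.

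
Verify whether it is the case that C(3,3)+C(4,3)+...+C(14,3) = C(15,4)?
True

Reasoning: Hockey stick identity gives Σ = C(15,4) = 1,365; RHS C(15,4) = 1,365.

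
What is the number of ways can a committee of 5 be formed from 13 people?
C(13,5) = 13! / (5! × (13-5)!)
         = 13! / (5! × 8!)
         = 1,287

Answer: 1,287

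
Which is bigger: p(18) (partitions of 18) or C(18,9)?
C(18,9)

Solution: Pentagonal recurrence p(n) = p(n−1) + p(n−2) − p(n−5) − p(n−7) + …: p(18) = p(17) + p(16) − p(13) − p(11) + p(6) + p(3) = 297 + 231 − 101 − 56 + 11 + 3 = 385; C(18,9) = 48,620.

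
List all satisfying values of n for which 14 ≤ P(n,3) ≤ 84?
P(3,3)=6; P(4,3)=24; P(5,3)=60; P(6,3)=120. So valid n = 4, 5.

Answer: 4, 5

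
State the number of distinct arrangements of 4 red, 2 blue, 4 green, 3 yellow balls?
900,900
Multinomial: 13!/(4! × 2! × 4! × 3!) = 900,900.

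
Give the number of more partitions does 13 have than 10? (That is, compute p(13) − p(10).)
59

Working:
Pentagonal recurrence p(n) = p(n−1) + p(n−2) − p(n−5) − p(n−7) + …: p(13) = p(12) + p(11) − p(8) − p(6) + p(1) = 77 + 56 − 22 − 11 + 1 = 101.
p(10) = p(9) + p(8) − p(5) − p(3) = 30 + 22 − 7 − 3 = 42.
Difference = 101 − 42 = 59.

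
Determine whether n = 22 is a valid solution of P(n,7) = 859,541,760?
Yes

Working:
P(22,7) = 22·21·20·19·18·17·16 = 859,541,760, which equals 859,541,760.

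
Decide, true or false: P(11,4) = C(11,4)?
False

Reasoning: P(11,4) = 7,920 but C(11,4) = 330; they differ by a factor of 4! = 24, so the statement does not hold.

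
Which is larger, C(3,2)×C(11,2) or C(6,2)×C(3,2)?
C(3,2)×C(11,2)

Explanation: C(3,2)×C(11,2)=165, C(6,2)×C(3,2)=45.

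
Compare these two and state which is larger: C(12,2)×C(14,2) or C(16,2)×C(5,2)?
C(12,2)×C(14,2)
C(12,2)×C(14,2)=6,006, C(16,2)×C(5,2)=1,200.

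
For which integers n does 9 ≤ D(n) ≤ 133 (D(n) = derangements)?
4, 5

Working:
Using D(n) = (n−1)[D(n−1) + D(n−2)] with D(1)=0, D(2)=1: D(3)=2; D(4)=9; D(5)=44; D(6)=265. So valid n = 4, 5.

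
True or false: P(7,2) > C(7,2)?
True
P(7,2) = 42 and C(7,2) = 21; P(n,r) = r! × C(n,r) so P > C whenever r ≥ 2.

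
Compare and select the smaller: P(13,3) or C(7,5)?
C(7,5)
P(13,3)=1,716, C(7,5)=21.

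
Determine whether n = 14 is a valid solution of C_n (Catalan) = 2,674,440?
C_14 = C(28,14)/(14+1) = 40,116,600/15 = 2,674,440, which equals 2,674,440.
Final answer: Yes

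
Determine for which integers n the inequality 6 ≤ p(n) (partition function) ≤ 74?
5, 6, 7, 8, 9, 10, 11
Tabulating p(n) via p(n) = p(n−1) + p(n−2) − p(n−5) − p(n−7) + …: p(4)=5; p(5)=7; p(6)=11; p(7)=15; p(8)=22; p(9)=30; p(10)=42; p(11)=56; p(12)=77. So valid n = 5, 6, 7, 8, 9, 10, 11.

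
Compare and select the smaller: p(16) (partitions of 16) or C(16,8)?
p(16)

Solution: Pentagonal recurrence p(n) = p(n−1) + p(n−2) − p(n−5) − p(n−7) + …: p(16) = p(15) + p(14) − p(11) − p(9) + p(4) + p(1) = 176 + 135 − 56 − 30 + 5 + 1 = 231; C(16,8) = 12,870.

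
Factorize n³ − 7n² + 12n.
n(n − 3)(n − 4)
n³ − 7n² + 12n = n(n² − 7n + 12) = n(n − 3)(n − 4).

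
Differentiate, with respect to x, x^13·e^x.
(13x^12 + x^13)e^x

Reasoning: Product rule: d/dx[x^13]·e^x + x^13·d/dx[e^x] = 13x^{12}e^x + x^13e^x.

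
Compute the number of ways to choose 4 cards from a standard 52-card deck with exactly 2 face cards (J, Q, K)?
12 face cards and 40 non-face cards: C(12,2) × C(40,2) = 66 × 780 = 51,480.
Final answer: 51,480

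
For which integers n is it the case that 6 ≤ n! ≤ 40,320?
3, 4, 5, 6, 7, 8

Working:
n! is strictly increasing; 3! = 6 and 8! = 40,320, so valid n = 3, 4, 5, 6, 7, 8.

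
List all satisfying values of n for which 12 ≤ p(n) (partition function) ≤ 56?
7, 8, 9, 10, 11

Solution: Tabulating p(n) via p(n) = p(n−1) + p(n−2) − p(n−5) − p(n−7) + …: p(6)=11; p(7)=15; p(8)=22; p(9)=30; p(10)=42; p(11)=56; p(12)=77. So valid n = 7, 8, 9, 10, 11.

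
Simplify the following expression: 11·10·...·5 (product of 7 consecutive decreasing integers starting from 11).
1,663,200

Working:
This is P(11,7) = 11!/(4)! = 1,663,200.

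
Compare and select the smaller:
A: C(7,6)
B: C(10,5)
A

Working:
A=C(7,6)=7, B=C(10,5)=252.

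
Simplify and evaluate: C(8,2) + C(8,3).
84

Solution: By Pascal's identity: C(9,3) = 84.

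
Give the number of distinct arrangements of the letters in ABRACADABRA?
83,160

Solution: Word has 11 letters (A=5, B=2, R=2, C=1, D=1). Arrangements: 11!/Π(k!) = 83,160.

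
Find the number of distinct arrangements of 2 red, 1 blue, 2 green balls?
30

Working:
Multinomial: 5!/(2! × 1! × 2!) = 30.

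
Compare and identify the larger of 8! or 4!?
8!=40,320, 4!=24. 8! > 4!.
Final answer: 8!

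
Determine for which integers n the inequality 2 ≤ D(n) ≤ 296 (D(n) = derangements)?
Using D(n) = (n−1)[D(n−1) + D(n−2)] with D(1)=0, D(2)=1: D(2)=1; D(3)=2; D(4)=9; D(5)=44; D(6)=265; D(7)=1,854. So valid n = 3, 4, 5, 6.
Final answer: 3, 4, 5, 6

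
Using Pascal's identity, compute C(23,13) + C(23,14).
C(23,13) + C(23,14) = C(24,14) = 1,961,256.
Final answer: 1,961,256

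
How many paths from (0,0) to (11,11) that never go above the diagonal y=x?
58,786

Reasoning: Counted by the Catalan number C_11: C_11 = C(22,11)/(11+1) = 705,432/12 = 58,786.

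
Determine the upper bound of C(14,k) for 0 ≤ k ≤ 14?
3,432

Working:
Maximum at k = 7: C(14,7) = 3,432.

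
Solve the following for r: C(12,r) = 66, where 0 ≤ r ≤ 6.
2

Working:
C(12,r) is increasing for 0 ≤ r ≤ 6. Stepping up (C(12,r+1) = C(12,r)·(12−r)/(r+1)): C(12,1) = 12, C(12,2) = 66 ✓. So r = 2.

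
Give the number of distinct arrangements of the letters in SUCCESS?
420
Word has 7 letters (S=3, U=1, C=2, E=1). Arrangements: 7!/Π(k!) = 420.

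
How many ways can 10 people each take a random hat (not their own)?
Using D(n) = (n-1)[D(n-1) + D(n-2)]:
D(10) = (10-1) × [D(9) + D(8)]
      = 9 × [133496 + 14833]
      = 9 × 148329
      = 1,334,961

Answer: 1,334,961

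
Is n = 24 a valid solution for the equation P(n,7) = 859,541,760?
No

Reasoning: P(24,7) = 24·23·22·21·20·19·18 = 1,744,364,160, which does not equal 859,541,760.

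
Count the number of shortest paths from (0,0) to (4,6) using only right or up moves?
210

Working:
Choose 4 rights from 10 moves: C(10,4) = 210.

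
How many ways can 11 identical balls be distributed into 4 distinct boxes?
C(11+4-1, 4-1) = C(14, 3) = 364.

Answer: 364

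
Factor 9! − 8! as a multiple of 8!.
8 × 8! = 322,560

Reasoning: 9! − 8! = 9·8! − 8! = (9 − 1)·8! = 8 × 8! = 322,560.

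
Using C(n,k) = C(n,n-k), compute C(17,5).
6,188
C(17,5) = C(17,12) = 6,188.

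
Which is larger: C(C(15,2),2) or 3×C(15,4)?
C(C(15,2),2)

Explanation: C(C(15,2),2)=5,460, 3×C(15,4)=4,095.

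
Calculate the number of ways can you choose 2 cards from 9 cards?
36

Explanation: C(9,2) = 9! / (2! × (9-2)!)
         = 9! / (2! × 7!)
         = 36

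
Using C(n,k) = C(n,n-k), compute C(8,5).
C(8,5) = C(8,3) = 56.

Answer: 56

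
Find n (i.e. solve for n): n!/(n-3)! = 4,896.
18

Reasoning: n!/(n-3)! = n×(n-1)×(n-2), a product of 3 consecutive integers ≈ (n−1)^3. 4,896^(1/3) + 1 ≈ 18.0; check n = 18: 18×17×16 = 4,896 ✓. So n = 18.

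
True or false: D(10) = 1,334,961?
True

Derangements of 10 elements: D(10) = (10-1)·[D(9) + D(8)] = 9·[133,496 + 14,833] = 1,334,961.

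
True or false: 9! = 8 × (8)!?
False

Explanation: 9! = 9 × 8! = 362,880, but 8 × 8! = 322,560.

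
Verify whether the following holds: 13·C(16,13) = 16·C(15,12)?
True

Explanation: Absorption identity k·C(n,k) = n·C(n-1,k-1). LHS = 13·560 = 7,280; RHS = 16·455 = 7,280.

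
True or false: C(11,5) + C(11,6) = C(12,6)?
True

Solution: Pascal's identity C(n,k) + C(n,k+1) = C(n+1,k+1): 462 + 462 = 924 = C(12,6).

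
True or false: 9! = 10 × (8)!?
False
9! = 9 × 8! = 362,880, but 10 × 8! = 403,200.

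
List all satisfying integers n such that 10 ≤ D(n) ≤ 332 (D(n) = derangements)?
Using D(n) = (n−1)[D(n−1) + D(n−2)] with D(1)=0, D(2)=1: D(4)=9; D(5)=44; D(6)=265; D(7)=1,854. So valid n = 5, 6.
Final answer: 5, 6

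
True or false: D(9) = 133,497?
False

Working:
Derangements of 9 elements: D(9) = (9-1)·[D(8) + D(7)] = 8·[14,833 + 1,854] = 133,496.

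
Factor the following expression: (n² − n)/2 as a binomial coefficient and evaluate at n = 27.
(n² − n)/2 = n(n−1)/2 = C(n,2). At n = 27: C(27,2) = 351.

Answer: C(n,2); C(27,2) = 351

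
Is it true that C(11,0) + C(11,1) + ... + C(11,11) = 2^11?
Binomial theorem with x = y = 1: Σ C(11,i) = (1+1)^11 = 2^11 = 2,048. The statement holds.

Answer: True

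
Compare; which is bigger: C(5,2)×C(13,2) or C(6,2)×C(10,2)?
C(5,2)×C(13,2)=780, C(6,2)×C(10,2)=675.

Answer: C(5,2)×C(13,2)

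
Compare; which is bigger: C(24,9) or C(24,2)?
C(24,9)

Reasoning: C(24,9)=1,307,504, C(24,2)=276.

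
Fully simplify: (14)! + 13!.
(14)! + 13! = (14)·13! + 13! = (14+1)·13! = 15·13! = 93,405,312,000.
Final answer: 93,405,312,000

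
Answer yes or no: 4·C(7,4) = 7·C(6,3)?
Yes

Explanation: Absorption identity k·C(n,k) = n·C(n-1,k-1). LHS = 4·35 = 140; RHS = 7·20 = 140.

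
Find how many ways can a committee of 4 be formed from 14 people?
1,001
C(14,4) = 14! / (4! × (14-4)!)
         = 14! / (4! × 10!)
         = 1,001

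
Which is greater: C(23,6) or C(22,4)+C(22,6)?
C(23,6)

Reasoning: C(23,6)=100,947; C(22,4)+C(22,6)=7,315+74,613=81,928.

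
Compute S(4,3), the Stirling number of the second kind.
6
Using the Stirling recurrence: S(n,k) = k·S(n-1,k) + S(n-1,k-1)
S(4,3) = 3·S(3,3) + S(3,2)
         = 3·1 + 3
         = 3 + 3
         = 6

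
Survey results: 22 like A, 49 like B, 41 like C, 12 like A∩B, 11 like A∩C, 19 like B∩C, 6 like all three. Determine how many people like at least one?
76

Reasoning: |A∪B∪C| = 22+49+41-12-11-19+6 = 76.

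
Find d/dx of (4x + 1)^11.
Chain rule: 11(4x+1)^{10} × 4 = 44(4x+1)^{10}.

Answer: 44(4x + 1)^10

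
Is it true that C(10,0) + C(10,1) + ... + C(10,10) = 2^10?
True

Reasoning: Binomial theorem with x = y = 1: Σ C(10,i) = (1+1)^10 = 2^10 = 1,024. The statement holds.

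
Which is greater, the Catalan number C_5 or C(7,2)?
C_5
C_5 = C(10,5)/(5+1) = 252/6 = 42; C(7,2) = 21.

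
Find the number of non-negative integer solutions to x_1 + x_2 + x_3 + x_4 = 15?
816

Explanation: C(15+4-1, 4-1) = 816.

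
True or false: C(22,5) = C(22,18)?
False
C(22,5) = 26,334 but C(22,18) = 7,315; symmetry gives C(22,5) = C(22,17), not C(22,18).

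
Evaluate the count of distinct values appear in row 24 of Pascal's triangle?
13

Explanation: Row 24 has entries C(24,0)..C(24,24); by symmetry C(24,k)=C(24,24-k), giving 13 distinct values.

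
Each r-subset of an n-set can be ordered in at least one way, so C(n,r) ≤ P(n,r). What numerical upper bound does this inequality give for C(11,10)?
39,916,800
P(11,10) = 11·10·9·8·7·6·5·4·3·2 = 39,916,800, so C(11,10) ≤ 39,916,800. (The bound is loose by a factor of 10! = 3,628,800: C(11,10) = 39,916,800/3,628,800 = 11.)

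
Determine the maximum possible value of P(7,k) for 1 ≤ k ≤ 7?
5,040

P(7,k) increases in k, so maximum at k = 7: 7! = 5,040.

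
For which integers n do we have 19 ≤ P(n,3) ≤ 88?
P(3,3)=6; P(4,3)=24; P(5,3)=60; P(6,3)=120. So valid n = 4, 5.
Final answer: 4, 5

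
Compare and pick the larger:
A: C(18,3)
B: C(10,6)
A

Explanation: A=C(18,3)=816, B=C(10,6)=210.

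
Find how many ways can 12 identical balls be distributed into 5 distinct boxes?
1,820

Explanation: C(12+5-1, 5-1) = C(16, 4) = 1,820.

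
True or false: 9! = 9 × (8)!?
True

Solution: By definition n! = n × (n-1)!, so 9! = 9 × 8!.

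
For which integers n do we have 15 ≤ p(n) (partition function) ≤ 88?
7, 8, 9, 10, 11, 12

Solution: Tabulating p(n) via p(n) = p(n−1) + p(n−2) − p(n−5) − p(n−7) + …: p(6)=11; p(7)=15; p(8)=22; p(9)=30; p(10)=42; p(11)=56; p(12)=77; p(13)=101. So valid n = 7, 8, 9, 10, 11, 12.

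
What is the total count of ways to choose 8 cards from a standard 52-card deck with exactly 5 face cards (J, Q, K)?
7,824,960

Reasoning: 12 face cards and 40 non-face cards: C(12,5) × C(40,3) = 792 × 9,880 = 7,824,960.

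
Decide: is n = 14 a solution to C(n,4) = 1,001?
Yes

Explanation: C(14,4) = 14·13·12·11/4! = 24,024/24 = 1,001, which equals 1,001.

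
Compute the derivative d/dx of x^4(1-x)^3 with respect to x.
4x^3(1-x)^3 - 3x^4(1-x)^2

Working:
Product rule: 4x^{3}(1-x)^{3} + x^4·(-3)(1-x)^{2}.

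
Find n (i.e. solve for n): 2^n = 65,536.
65,536 = 1,024 × 64 = 2^10 × 2^6 = 2^16, so n = 16.
Final answer: 16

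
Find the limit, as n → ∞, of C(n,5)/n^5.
1/120

Working:
C(n,5) ≈ n^5/5! for large n. Limit = 1/5! = 1/120.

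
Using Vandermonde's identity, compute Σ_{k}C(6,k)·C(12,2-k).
= C(6+12,2) = C(18,2) = 153.

Answer: 153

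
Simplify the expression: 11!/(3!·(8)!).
165

This is C(11,3) = 165.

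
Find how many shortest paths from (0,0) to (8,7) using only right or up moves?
6,435

Choose 8 rights from 15 moves: C(15,8) = 6,435.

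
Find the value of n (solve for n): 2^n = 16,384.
14

16,384 = 1,024 × 16 = 2^10 × 2^4 = 2^14, so n = 14.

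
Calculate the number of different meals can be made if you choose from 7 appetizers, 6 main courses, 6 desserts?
252

Reasoning: By the multiplication principle: 7 × 6 × 6 = 252.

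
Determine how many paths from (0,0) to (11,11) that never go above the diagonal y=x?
58,786

Solution: Counted by the Catalan number C_11: C_11 = C(22,11)/(11+1) = 705,432/12 = 58,786.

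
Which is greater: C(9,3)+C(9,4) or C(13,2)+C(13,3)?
C(13,2)+C(13,3)

Reasoning: First=210, Second=364.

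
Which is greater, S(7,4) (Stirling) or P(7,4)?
P(7,4)

Solution: S(7,4) = 4·S(6,4) + S(6,3) = 4·65 + 90 = 350; P(7,4) = 840.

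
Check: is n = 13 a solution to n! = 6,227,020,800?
Yes

13! = 13·12! = 13·479,001,600 = 6,227,020,800, which equals 6,227,020,800.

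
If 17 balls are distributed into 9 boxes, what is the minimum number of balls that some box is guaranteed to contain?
2

Reasoning: Pigeonhole: ⌈17/9⌉ = 2.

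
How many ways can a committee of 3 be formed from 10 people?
C(10,3) = 10! / (3! × (10-3)!)
         = 10! / (3! × 7!)
         = 120

Answer: 120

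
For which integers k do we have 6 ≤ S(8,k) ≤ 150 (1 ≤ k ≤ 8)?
2, 7

Explanation: S(8,1)=1; S(8,2)=127; S(8,3)=966; S(8,4)=1,701; S(8,5)=1,050; S(8,6)=266; S(8,7)=28; S(8,8)=1. So valid k = 2, 7.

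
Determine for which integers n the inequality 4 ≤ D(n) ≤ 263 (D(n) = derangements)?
4, 5
Using D(n) = (n−1)[D(n−1) + D(n−2)] with D(1)=0, D(2)=1: D(3)=2; D(4)=9; D(5)=44; D(6)=265. So valid n = 4, 5.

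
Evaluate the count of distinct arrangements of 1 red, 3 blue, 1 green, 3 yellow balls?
1,120

Multinomial: 8!/(1! × 3! × 1! × 3!) = 1,120.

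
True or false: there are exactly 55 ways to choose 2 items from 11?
C(11,2) = 55.

Answer: True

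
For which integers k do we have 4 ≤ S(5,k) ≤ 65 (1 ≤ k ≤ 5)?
2, 3, 4

Reasoning: S(5,1)=1; S(5,2)=15; S(5,3)=25; S(5,4)=10; S(5,5)=1. So valid k = 2, 3, 4.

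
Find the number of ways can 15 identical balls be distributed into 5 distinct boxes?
3,876

C(15+5-1, 5-1) = C(19, 4) = 3,876.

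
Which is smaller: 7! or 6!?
6!
7!=5,040, 6!=720. 7! > 6!.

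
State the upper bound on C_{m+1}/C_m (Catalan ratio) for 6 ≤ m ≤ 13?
C_{m+1}/C_m = 2(2m+1)/(m+2), which increases with m. Maximum at m = 13: 2·27/15 = 18/5.

Answer: 18/5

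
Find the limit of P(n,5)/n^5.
P(n,5) = n(n-1)···(n-4) ≈ n^5 for large n. Limit = 1.
Final answer: 1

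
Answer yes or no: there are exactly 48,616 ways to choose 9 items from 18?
No

C(18,9) = 48,620 ≠ 48616.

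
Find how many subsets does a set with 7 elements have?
128

Solution: Each element can be included or excluded: 2^7 = 128.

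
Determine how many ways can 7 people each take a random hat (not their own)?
1,854

Working:
Using D(n) = (n-1)[D(n-1) + D(n-2)]:
D(7) = (7-1) × [D(6) + D(5)]
      = 6 × [265 + 44]
      = 6 × 309
      = 1,854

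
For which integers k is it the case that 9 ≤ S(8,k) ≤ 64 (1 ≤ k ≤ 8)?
7

Reasoning: S(8,1)=1; S(8,2)=127; S(8,3)=966; S(8,4)=1,701; S(8,5)=1,050; S(8,6)=266; S(8,7)=28; S(8,8)=1. So valid k = 7.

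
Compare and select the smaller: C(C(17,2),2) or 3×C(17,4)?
3×C(17,4)
C(C(17,2),2)=9,180, 3×C(17,4)=7,140.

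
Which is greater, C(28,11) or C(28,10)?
C(28,11)=21,474,180, C(28,10)=13,123,110.
Final answer: C(28,11)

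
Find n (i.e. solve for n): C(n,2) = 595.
35
C(n,2) = n(n−1)/2! is increasing in n, and n(n−1) = 2!·595 = 1,190 ≈ (n−0.5)^2 gives n ≈ 35.0. Check: C(33,2) = 528, C(34,2) = 561, C(35,2) = 595 ✓. So n = 35.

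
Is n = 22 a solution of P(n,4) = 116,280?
P(22,4) = 22·21·20·19 = 175,560, which does not equal 116,280.
Final answer: No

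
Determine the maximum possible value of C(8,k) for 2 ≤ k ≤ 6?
C(8,k) is maximised at the centre of the row: C(8,4) = 70.

Answer: 70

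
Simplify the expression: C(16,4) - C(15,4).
C(16,4) - C(15,4) = C(15,3) = 455.

Answer: 455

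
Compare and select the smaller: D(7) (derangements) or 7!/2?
D(7)

Solution: D(7) = (7-1)·[D(6) + D(5)] = 6·[265 + 44] = 1,854; 7!/2 = 5,040/2 = 2,520.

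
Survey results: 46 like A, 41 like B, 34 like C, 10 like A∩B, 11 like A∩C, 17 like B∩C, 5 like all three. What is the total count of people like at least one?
88

Explanation: |A∪B∪C| = 46+41+34-10-11-17+5 = 88.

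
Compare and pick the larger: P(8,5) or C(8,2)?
P(8,5)=6,720, C(8,2)=28.

Answer: P(8,5)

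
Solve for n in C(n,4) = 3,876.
19
C(n,4) = n(n−1)(n−2)(n−3)/4! is increasing in n, and n(n−1)(n−2)(n−3) = 4!·3,876 = 93,024 ≈ (n−1.5)^4 gives n ≈ 19.0. Check: C(17,4) = 2,380, C(18,4) = 3,060, C(19,4) = 3,876 ✓. So n = 19.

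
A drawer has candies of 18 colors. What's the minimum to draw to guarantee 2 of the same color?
Worst case: 1 of each = 18. One more: 19.

Answer: 19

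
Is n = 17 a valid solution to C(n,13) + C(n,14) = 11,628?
No
C(17,13) + C(17,14) = 2,380 + 680 = 3,060, which does not equal 11,628.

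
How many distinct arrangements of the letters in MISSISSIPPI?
Word has 11 letters (M=1, I=4, S=4, P=2). Arrangements: 11!/Π(k!) = 34,650.

Answer: 34,650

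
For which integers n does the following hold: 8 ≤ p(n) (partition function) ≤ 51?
Tabulating p(n) via p(n) = p(n−1) + p(n−2) − p(n−5) − p(n−7) + …: p(5)=7; p(6)=11; p(7)=15; p(8)=22; p(9)=30; p(10)=42; p(11)=56. So valid n = 6, 7, 8, 9, 10.

Answer: 6, 7, 8, 9, 10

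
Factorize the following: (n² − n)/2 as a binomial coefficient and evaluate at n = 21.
C(n,2); C(21,2) = 210

Reasoning: (n² − n)/2 = n(n−1)/2 = C(n,2). At n = 21: C(21,2) = 210.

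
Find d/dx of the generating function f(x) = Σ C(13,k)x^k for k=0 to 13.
Σ k·C(13,k)x^(k-1) for k=1 to 13

Working:
Term-by-term differentiation gives Σ k·C(13,k)x^{k-1} for k=1 to 13.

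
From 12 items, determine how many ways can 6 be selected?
924
C(12,6) = 12! / (6! × (12-6)!)
         = 12! / (6! × 6!)
         = 924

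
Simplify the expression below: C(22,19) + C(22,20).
1,771
By Pascal's identity: C(23,20) = 1,771.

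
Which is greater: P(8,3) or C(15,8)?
C(15,8)

Reasoning: P(8,3)=336, C(15,8)=6,435.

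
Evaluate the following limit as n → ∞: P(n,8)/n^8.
1
P(n,8) = n(n-1)···(n-7) ≈ n^8 for large n. Limit = 1.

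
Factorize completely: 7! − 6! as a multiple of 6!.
6 × 6! = 4,320

Solution: 7! − 6! = 7·6! − 6! = (7 − 1)·6! = 6 × 6! = 4,320.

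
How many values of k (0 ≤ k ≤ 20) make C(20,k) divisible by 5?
Checking C(20,k) mod 5 for k = 0..20: divisible at k = 1, 2, 3, 4, 6, 7, 8, 9, 11, 12, 13, 14, 16, 17, 18, 19. That's 16 values.

Answer: 16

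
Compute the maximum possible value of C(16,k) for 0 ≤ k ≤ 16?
Maximum at k = 8: C(16,8) = 12,870.

Answer: 12,870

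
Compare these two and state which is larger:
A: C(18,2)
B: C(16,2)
A

A=C(18,2)=153, B=C(16,2)=120.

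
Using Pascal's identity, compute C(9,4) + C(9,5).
252
C(9,4) + C(9,5) = C(10,5) = 252.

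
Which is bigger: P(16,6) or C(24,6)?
P(16,6)
P(16,6)=5,765,760, C(24,6)=134,596.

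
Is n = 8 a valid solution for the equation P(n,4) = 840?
No
P(8,4) = 8·7·6·5 = 1,680, which does not equal 840.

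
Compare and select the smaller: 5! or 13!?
5!

Working:
5!=120, 13!=6,227,020,800. 13! > 5!.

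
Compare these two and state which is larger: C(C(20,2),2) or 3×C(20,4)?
C(C(20,2),2)=17,955, 3×C(20,4)=14,535.
Final answer: C(C(20,2),2)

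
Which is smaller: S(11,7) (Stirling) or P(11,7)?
S(11,7) = 7·S(10,7) + S(10,6) = 7·5,880 + 22,827 = 63,987; P(11,7) = 1,663,200.

Answer: S(11,7)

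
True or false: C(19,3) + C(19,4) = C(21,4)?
False

Explanation: Pascal's identity gives C(20,4) = 4,845, whereas C(21,4) = 5,985.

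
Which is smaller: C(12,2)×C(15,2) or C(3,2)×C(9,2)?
C(3,2)×C(9,2)

Explanation: C(12,2)×C(15,2)=6,930, C(3,2)×C(9,2)=108.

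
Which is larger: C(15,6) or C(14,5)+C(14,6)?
By Pascal's identity: C(15,6) = C(14,5)+C(14,6) = 5,005. Equal.
Final answer: Equal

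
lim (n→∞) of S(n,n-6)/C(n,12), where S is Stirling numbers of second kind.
10395

Solution: The leading term of S(n,n-6) as a polynomial in n is (11)!!·C(n,12), so the ratio → (11)!! = 10395.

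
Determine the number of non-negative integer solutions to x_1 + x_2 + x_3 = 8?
C(8+3-1, 3-1) = 45.

Answer: 45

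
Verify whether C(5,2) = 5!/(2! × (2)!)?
False

Working:
The correct denominator is 2!×3!, giving C(5,2) = 10; the stated RHS is 5!/(2!×2!) = 30 ≠ 10, so the statement does not hold.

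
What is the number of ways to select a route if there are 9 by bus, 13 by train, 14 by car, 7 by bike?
43

Reasoning: By the addition principle: 9 + 13 + 14 + 7 = 43.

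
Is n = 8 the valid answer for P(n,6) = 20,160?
P(8,6) = 8·7·6·5·4·3 = 20,160, which equals 20,160.

Answer: Yes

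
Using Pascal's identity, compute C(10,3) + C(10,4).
C(10,3) + C(10,4) = C(11,4) = 330.
Final answer: 330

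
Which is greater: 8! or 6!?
8!

Reasoning: 8!=40,320, 6!=720. 8! > 6!.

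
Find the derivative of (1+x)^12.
12(1+x)^11

Explanation: Using the power rule: d/dx (1+x)^12 = 12(1+x)^{11}.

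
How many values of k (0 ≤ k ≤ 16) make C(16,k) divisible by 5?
Checking C(16,k) mod 5 for k = 0..16: divisible at k = 2, 3, 4, 7, 8, 9, 12, 13, 14. That's 9 values.
Final answer: 9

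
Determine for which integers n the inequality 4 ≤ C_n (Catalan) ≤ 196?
3, 4, 5, 6

Working:
C_2=2; C_3=5; C_4=14; C_5=42; C_6=132; C_7=429. So valid n = 3, 4, 5, 6.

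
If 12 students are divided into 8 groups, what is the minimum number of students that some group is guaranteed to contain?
2
Pigeonhole: ⌈12/8⌉ = 2.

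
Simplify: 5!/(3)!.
This equals 5×4 = 20.

Answer: 20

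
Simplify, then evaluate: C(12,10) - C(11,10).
C(12,10) - C(11,10) = C(11,9) = 55.

Answer: 55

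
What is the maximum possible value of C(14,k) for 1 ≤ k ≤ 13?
C(14,k) is maximised at the centre of the row: C(14,7) = 3,432.

Answer: 3,432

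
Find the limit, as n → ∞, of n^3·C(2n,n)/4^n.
∞

C(2n,n) ~ 4^n/√(πn), so n^3·C(2n,n)/4^n ~ n^(3 − 1/2)/√π → ∞.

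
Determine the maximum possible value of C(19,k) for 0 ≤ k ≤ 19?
92,378

Reasoning: Maximum at k = 9 or k = 10: C(19,9) = 92,378.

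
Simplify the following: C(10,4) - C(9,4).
84

Explanation: C(10,4) - C(9,4) = C(9,3) = 84.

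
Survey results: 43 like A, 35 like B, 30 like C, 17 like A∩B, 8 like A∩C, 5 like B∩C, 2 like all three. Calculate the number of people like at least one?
80

|A∪B∪C| = 43+35+30-17-8-5+2 = 80.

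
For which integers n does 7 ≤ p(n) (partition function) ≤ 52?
Tabulating p(n) via p(n) = p(n−1) + p(n−2) − p(n−5) − p(n−7) + …: p(4)=5; p(5)=7; p(6)=11; p(7)=15; p(8)=22; p(9)=30; p(10)=42; p(11)=56. So valid n = 5, 6, 7, 8, 9, 10.

Answer: 5, 6, 7, 8, 9, 10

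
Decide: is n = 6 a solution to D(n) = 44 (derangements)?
No

Working:
D(6) = (6-1)·[D(5) + D(4)] = 5·[44 + 9] = 265, which does not equal 44.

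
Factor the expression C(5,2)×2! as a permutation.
P(5,2)

Explanation: C(5,2)×2! = [5!/(2!(3)!)]×2! = 5!/(3)! = P(5,2) = 20.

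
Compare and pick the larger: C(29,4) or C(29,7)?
C(29,7)

Working:
C(29,4)=23,751, C(29,7)=1,560,780.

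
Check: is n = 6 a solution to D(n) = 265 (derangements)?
Yes

D(6) = (6-1)·[D(5) + D(4)] = 5·[44 + 9] = 265, which equals 265.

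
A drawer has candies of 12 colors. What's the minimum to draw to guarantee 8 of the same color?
85

Reasoning: Worst case: 7 of each = 84. One more: 85.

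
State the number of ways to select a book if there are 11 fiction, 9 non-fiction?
20

Reasoning: By the addition principle: 11 + 9 = 20.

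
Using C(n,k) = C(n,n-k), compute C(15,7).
6,435

Working:
C(15,7) = C(15,8) = 6,435.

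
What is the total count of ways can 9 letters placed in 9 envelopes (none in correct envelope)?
Using D(n) = (n-1)[D(n-1) + D(n-2)]:
D(9) = (9-1) × [D(8) + D(7)]
      = 8 × [14833 + 1854]
      = 8 × 16687
      = 133,496

Answer: 133,496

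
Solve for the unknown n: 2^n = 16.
4

Reasoning: 2^4 = 16, so n = 4.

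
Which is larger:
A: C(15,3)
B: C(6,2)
A
A=C(15,3)=455, B=C(6,2)=15.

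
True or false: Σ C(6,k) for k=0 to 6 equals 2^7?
False

Working:
Binomial theorem: Σ C(6,k) = (1+1)^6 = 2^6 = 64; RHS 2^7 = 128.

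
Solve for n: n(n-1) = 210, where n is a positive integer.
15

n² − n − 210 = 0, so n = (1 ± √(1 + 4·210))/2 = (1 ± √841)/2 = (1 ± 29)/2, i.e. n = 15 or n = -14. Taking the positive root, n = 15 (check: 15×14 = 210).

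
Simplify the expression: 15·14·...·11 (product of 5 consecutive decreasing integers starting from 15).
360,360

Solution: This is P(15,5) = 15!/(10)! = 360,360.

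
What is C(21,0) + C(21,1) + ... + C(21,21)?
Sum of binomial coefficients = 2^21 = 2,097,152.
Final answer: 2,097,152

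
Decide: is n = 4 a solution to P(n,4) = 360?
No

Working:
P(4,4) = 4·3·2·1 = 24, which does not equal 360.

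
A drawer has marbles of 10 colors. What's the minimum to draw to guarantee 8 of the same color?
71

Working:
Worst case: 7 of each = 70. One more: 71.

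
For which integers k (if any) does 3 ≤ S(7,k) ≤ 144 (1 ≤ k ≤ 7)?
2, 5, 6

Working:
S(7,1)=1; S(7,2)=63; S(7,3)=301; S(7,4)=350; S(7,5)=140; S(7,6)=21; S(7,7)=1. So valid k = 2, 5, 6.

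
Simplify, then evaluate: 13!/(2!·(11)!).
78

Explanation: This is C(13,2) = 78.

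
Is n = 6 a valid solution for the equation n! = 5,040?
6! = 6·5! = 6·120 = 720, which does not equal 5,040.
Final answer: No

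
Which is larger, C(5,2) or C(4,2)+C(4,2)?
C(5,2)=10; C(4,2)+C(4,2)=6+6=12.

Answer: C(4,2)+C(4,2)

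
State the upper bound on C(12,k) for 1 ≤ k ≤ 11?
924

Reasoning: C(12,k) is maximised at the centre of the row: C(12,6) = 924.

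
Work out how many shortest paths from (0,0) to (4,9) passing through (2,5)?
315

Working:
To (2,5): C(7,2)=21. From there: C(6,2)=15. Total: 315.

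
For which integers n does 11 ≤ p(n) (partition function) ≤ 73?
6, 7, 8, 9, 10, 11

Explanation: Tabulating p(n) via p(n) = p(n−1) + p(n−2) − p(n−5) − p(n−7) + …: p(5)=7; p(6)=11; p(7)=15; p(8)=22; p(9)=30; p(10)=42; p(11)=56; p(12)=77. So valid n = 6, 7, 8, 9, 10, 11.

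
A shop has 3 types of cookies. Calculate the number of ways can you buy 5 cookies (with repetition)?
21

Stars and bars: C(5+3-1, 5) = C(7, 5) = 21.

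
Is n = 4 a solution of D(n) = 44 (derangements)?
No

Solution: D(4) = (4-1)·[D(3) + D(2)] = 3·[2 + 1] = 9, which does not equal 44.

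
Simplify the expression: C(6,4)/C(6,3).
C(n,k+1)/C(n,k) = (n−k)/(k+1). Here (6−3)/(3+1) = 3/4 = 3/4.

Answer: 3/4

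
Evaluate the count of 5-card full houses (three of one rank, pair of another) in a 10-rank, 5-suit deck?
9,000

Solution: Triple rank: 10. Triple suits: C(5,3)=10. Pair rank: 9. Pair suits: C(5,2)=10. Total: 9,000.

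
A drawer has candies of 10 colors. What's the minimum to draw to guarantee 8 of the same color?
Worst case: 7 of each = 70. One more: 71.
Final answer: 71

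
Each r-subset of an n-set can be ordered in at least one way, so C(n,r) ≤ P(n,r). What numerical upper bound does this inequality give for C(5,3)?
P(5,3) = 5·4·3 = 60, so C(5,3) ≤ 60. (The bound is loose by a factor of 3! = 6: C(5,3) = 60/6 = 10.)
Final answer: 60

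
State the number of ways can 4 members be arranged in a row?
24

Reasoning: Arrangements of 4 distinct objects: 4! = 24.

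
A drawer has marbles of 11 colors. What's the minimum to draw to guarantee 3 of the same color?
23

Worst case: 2 of each = 22. One more: 23.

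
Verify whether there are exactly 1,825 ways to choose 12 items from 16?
False

Working:
C(16,12) = 1,820 ≠ 1825.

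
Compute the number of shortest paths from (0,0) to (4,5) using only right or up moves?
126
Choose 4 rights from 9 moves: C(9,4) = 126.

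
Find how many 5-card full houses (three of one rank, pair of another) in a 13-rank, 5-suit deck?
Triple rank: 13. Triple suits: C(5,3)=10. Pair rank: 12. Pair suits: C(5,2)=10. Total: 15,600.

Answer: 15,600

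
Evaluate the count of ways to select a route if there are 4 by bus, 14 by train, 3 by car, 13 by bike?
34

Reasoning: By the addition principle: 4 + 14 + 3 + 13 = 34.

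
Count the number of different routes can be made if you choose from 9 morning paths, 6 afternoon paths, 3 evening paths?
By the multiplication principle: 9 × 6 × 3 = 162.
Final answer: 162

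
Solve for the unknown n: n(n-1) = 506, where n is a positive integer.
23

n² − n − 506 = 0, so n = (1 ± √(1 + 4·506))/2 = (1 ± √2,025)/2 = (1 ± 45)/2, i.e. n = 23 or n = -22. Taking the positive root, n = 23 (check: 23×22 = 506).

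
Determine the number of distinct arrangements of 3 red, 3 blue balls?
20

Reasoning: Multinomial: 6!/(3! × 3!) = 20.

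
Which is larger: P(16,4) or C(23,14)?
C(23,14)

Reasoning: P(16,4)=43,680, C(23,14)=817,190.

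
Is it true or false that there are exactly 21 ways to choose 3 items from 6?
False

Reasoning: C(6,3) = 20 ≠ 21.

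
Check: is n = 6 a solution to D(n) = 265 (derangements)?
D(6) = (6-1)·[D(5) + D(4)] = 5·[44 + 9] = 265, which equals 265.
Final answer: Yes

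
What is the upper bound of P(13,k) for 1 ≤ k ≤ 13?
6,227,020,800

Working:
P(13,k) increases in k, so maximum at k = 13: 13! = 6,227,020,800.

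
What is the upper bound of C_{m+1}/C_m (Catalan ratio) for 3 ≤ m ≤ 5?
22/7

C_{m+1}/C_m = 2(2m+1)/(m+2), which increases with m. Maximum at m = 5: 2·11/7 = 22/7.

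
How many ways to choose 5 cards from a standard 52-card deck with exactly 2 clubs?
712,842

13 clubs and 39 non-clubs: C(13,2) × C(39,3) = 78 × 9139 = 712,842.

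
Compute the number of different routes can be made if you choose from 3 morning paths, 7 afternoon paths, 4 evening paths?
84

Working:
By the multiplication principle: 3 × 7 × 4 = 84.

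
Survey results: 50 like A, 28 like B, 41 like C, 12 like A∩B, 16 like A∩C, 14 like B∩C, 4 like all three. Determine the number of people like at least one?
81

Explanation: |A∪B∪C| = 50+28+41-12-16-14+4 = 81.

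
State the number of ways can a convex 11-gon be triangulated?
Using the Catalan number formula: C_n = C(2n, n) / (n+1)
C_9 = C(18, 9) / (9+1)
     = 48620 / 10
     = 4,862
Final answer: 4,862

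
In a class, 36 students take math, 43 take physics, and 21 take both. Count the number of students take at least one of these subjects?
58

Working:
|A∪B| = |A|+|B|-|A∩B| = 36+43-21 = 58.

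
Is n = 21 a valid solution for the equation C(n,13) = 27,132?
C(21,13) = 21·20·19·18·17·16·15·14·13·12·11·10·9/13! = 1,267,136,462,592,000/6,227,020,800 = 203,490, which does not equal 27,132.

Answer: No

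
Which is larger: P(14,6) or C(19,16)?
P(14,6)=2,162,160, C(19,16)=969.

Answer: P(14,6)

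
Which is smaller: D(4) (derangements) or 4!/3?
4!/3

Working:
D(4) = (4-1)·[D(3) + D(2)] = 3·[2 + 1] = 9; 4!/3 = 24/3 = 8.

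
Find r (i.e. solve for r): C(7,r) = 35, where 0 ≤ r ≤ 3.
3
C(7,r) is increasing for 0 ≤ r ≤ 3. Stepping up (C(7,r+1) = C(7,r)·(7−r)/(r+1)): C(7,1) = 7, C(7,2) = 21, C(7,3) = 35 ✓. So r = 3.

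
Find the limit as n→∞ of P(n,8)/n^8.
P(n,8) = n(n-1)···(n-7) ≈ n^8 for large n. Limit = 1.
Final answer: 1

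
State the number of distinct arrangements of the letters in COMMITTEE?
45,360

Word has 9 letters (C=1, O=1, M=2, I=1, T=2, E=2). Arrangements: 9!/Π(k!) = 45,360.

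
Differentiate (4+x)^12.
12(4+x)^11

Explanation: Using the power rule: d/dx (4+x)^12 = 12(4+x)^{11}.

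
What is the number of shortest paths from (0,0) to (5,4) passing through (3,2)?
60
To (3,2): C(5,3)=10. From there: C(4,2)=6. Total: 60.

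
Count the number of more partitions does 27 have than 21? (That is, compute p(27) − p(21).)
Pentagonal recurrence p(n) = p(n−1) + p(n−2) − p(n−5) − p(n−7) + …: p(27) = p(26) + p(25) − p(22) − p(20) + p(15) + p(12) − p(5) − p(1) = 2,436 + 1,958 − 1,002 − 627 + 176 + 77 − 7 − 1 = 3,010.
p(21) = p(20) + p(19) − p(16) − p(14) + p(9) + p(6) = 627 + 490 − 231 − 135 + 30 + 11 = 792.
Difference = 3,010 − 792 = 2,218.
Final answer: 2,218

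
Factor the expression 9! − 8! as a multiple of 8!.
8 × 8! = 322,560
9! − 8! = 9·8! − 8! = (9 − 1)·8! = 8 × 8! = 322,560.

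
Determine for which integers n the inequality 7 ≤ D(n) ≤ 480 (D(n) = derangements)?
4, 5, 6

Reasoning: Using D(n) = (n−1)[D(n−1) + D(n−2)] with D(1)=0, D(2)=1: D(3)=2; D(4)=9; D(5)=44; D(6)=265; D(7)=1,854. So valid n = 4, 5, 6.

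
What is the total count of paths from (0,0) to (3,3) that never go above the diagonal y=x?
5
Counted by the Catalan number C_3: C_3 = C(6,3)/(3+1) = 20/4 = 5.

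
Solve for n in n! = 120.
5

Reasoning: n! is strictly increasing. 3! = 6, 4! = 24, 5! = 120 ✓. So n = 5.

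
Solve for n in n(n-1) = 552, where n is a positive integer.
24

n² − n − 552 = 0, so n = (1 ± √(1 + 4·552))/2 = (1 ± √2,209)/2 = (1 ± 47)/2, i.e. n = 24 or n = -23. Taking the positive root, n = 24 (check: 24×23 = 552).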